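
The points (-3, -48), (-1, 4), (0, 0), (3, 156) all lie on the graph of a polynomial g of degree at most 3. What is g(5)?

640

Write g(n) = an^3 + bn^2 + cn + d. Substituting each data point gives a linear system:
  -27a + 9b - 3c + d = -48
  -a + b - c + d = 4
  d = 0
  27a + 9b + 3c + d = 156
Solving the system yields a = 4, b = 6, c = -2, d = 0.
So g(n) = 4n³ + 6n² - 2n.
Then g(5) = 640.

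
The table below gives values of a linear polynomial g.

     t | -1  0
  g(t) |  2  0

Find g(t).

g(t) = -2t

Using the Lagrange interpolation formula with nodes -1, 0:
  L_0(t) = t / -1
  L_1(t) = (t + 1) / 1
Then g(t) = 2·L_0(t) + 0·L_1(t).
Expanding and collecting terms gives g(t) = -2t.
Check: g(-1) = 2. ✓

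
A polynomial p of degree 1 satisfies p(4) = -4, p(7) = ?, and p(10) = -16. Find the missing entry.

The 2 known points determine the degree-1 polynomial uniquely.
Write p(x) = ax + b. Substituting each data point gives a linear system:
  4a + b = -4
  10a + b = -16
Solving the system yields a = -2, b = 4.
So p(x) = -2x + 4.
Then p(7) = -10.

-10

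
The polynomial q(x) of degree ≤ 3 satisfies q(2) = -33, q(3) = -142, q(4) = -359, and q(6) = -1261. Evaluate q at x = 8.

Write q(x) = ax^3 + bx^2 + cx + d. Substituting each data point gives a linear system:
  8a + 4b + 2c + d = -33
  27a + 9b + 3c + d = -142
  64a + 16b + 4c + d = -359
  216a + 36b + 6c + d = -1261
Solving the system yields a = -6, b = 0, c = 5, d = 5.
So q(x) = -6x³ + 5x + 5.
Then q(8) = -3027.

-3027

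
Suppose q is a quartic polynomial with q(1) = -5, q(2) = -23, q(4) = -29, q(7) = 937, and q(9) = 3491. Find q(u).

Using the Lagrange interpolation formula with nodes 1, 2, 4, 7, 9:
  L_0(u) = (u - 2)(u - 4)(u - 7)(u - 9) / 144
  L_1(u) = (u - 1)(u - 4)(u - 7)(u - 9) / -70
  L_2(u) = (u - 1)(u - 2)(u - 7)(u - 9) / 90
  L_3(u) = (u - 1)(u - 2)(u - 4)(u - 9) / -180
  L_4(u) = (u - 1)(u - 2)(u - 4)(u - 7) / 560
Then q(u) = -5·L_0(u) - 23·L_1(u) - 29·L_2(u) + 937·L_3(u) + 3491·L_4(u).
Expanding and collecting terms gives q(u) = u^4 - 4u^3 - 2u^2 + u - 1.
Check: q(9) = 3491. ✓

q(u) = u^4 - 4u^3 - 2u^2 + u - 1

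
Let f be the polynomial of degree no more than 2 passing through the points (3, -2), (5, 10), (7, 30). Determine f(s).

Using the Lagrange interpolation formula with nodes 3, 5, 7:
  L_0(s) = (s - 5)(s - 7) / 8
  L_1(s) = (s - 3)(s - 7) / -4
  L_2(s) = (s - 3)(s - 5) / 8
Then f(s) = -2·L_0(s) + 10·L_1(s) + 30·L_2(s).
Expanding and collecting terms gives f(s) = s² - 2s - 5.
Check: f(3) = -2. ✓

f(s) = s^2 - 2s - 5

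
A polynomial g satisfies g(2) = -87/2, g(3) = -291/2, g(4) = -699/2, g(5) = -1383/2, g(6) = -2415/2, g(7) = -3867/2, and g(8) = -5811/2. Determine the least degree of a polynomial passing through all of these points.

Forward differences of the values at t = 2, 3, 4, 5, 6, 7, 8:
  g  : -87/2  -291/2  -699/2  -1383/2  -2415/2  -3867/2  -5811/2
  Δ  : -102  -204  -342  -516  -726  -972
  Δ^2: -102  -138  -174  -210  -246
  Δ^3: -36  -36  -36  -36
  Δ^4: 0  0  0
  Δ^5: 0  0
  Δ^6: 0
The third differences are constant (-36) and nonzero, while all higher differences vanish, so the minimal degree is 3.

3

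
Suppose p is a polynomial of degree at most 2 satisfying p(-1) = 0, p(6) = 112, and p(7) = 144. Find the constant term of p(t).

4

Write p(t) = at^2 + bt + c. Substituting each data point gives a linear system:
  a - b + c = 0
  36a + 6b + c = 112
  49a + 7b + c = 144
Solving the system yields a = 2, b = 6, c = 4.
So p(t) = 2t^2 + 6t + 4.
The constant term is 4.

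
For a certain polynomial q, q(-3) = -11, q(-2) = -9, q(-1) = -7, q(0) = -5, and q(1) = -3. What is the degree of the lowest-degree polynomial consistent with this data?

Forward differences of the values at n = -3, -2, -1, 0, 1:
  q  : -11  -9  -7  -5  -3
  Δ  : 2  2  2  2
  Δ^2: 0  0  0
  Δ^3: 0  0
  Δ^4: 0
The first differences are constant (2) and nonzero, while all higher differences vanish, so the minimal degree is 1.

1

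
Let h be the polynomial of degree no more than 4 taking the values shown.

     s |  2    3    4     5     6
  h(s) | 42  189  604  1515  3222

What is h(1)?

7

Using the Lagrange interpolation formula with nodes 2, 3, 4, 5, 6:
  L_0(s) = (s - 3)(s - 4)(s - 5)(s - 6) / 24
  L_1(s) = (s - 2)(s - 4)(s - 5)(s - 6) / -6
  L_2(s) = (s - 2)(s - 3)(s - 5)(s - 6) / 4
  L_3(s) = (s - 2)(s - 3)(s - 4)(s - 6) / -6
  L_4(s) = (s - 2)(s - 3)(s - 4)(s - 5) / 24
Then h(s) = 42·L_0(s) + 189·L_1(s) + 604·L_2(s) + 1515·L_3(s) + 3222·L_4(s).
Expanding and collecting terms gives h(s) = 3s^4 - 4s^3 + 5s^2 + 3s.
Evaluating at s = 1: h(1) = 7.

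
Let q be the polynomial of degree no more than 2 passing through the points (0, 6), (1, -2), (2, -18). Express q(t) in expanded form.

Write q(t) = at^2 + bt + c. Substituting each data point gives a linear system:
  c = 6
  a + b + c = -2
  4a + 2b + c = -18
Solving the system yields a = -4, b = -4, c = 6.
So q(t) = -4t^2 - 4t + 6.
Check: q(1) = -2. ✓

q(t) = -4t^2 - 4t + 6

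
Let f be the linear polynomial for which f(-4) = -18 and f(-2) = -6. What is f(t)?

f(t) = 6t + 6

Using the Lagrange interpolation formula with nodes -4, -2:
  L_0(t) = (t + 2) / -2
  L_1(t) = (t + 4) / 2
Then f(t) = -18·L_0(t) - 6·L_1(t).
Expanding and collecting terms gives f(t) = 6t + 6.
Check: f(-4) = -18. ✓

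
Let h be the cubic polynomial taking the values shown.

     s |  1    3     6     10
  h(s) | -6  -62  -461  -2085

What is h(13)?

Using the Lagrange interpolation formula with nodes 1, 3, 6, 10:
  L_0(s) = (s - 3)(s - 6)(s - 10) / -90
  L_1(s) = (s - 1)(s - 6)(s - 10) / 42
  L_2(s) = (s - 1)(s - 3)(s - 10) / -60
  L_3(s) = (s - 1)(s - 3)(s - 6) / 252
Then h(s) = -6·L_0(s) - 62·L_1(s) - 461·L_2(s) - 2085·L_3(s).
Expanding and collecting terms gives h(s) = -2s^3 - s^2 + 2s - 5.
Evaluating at s = 13: h(13) = -4542.

-4542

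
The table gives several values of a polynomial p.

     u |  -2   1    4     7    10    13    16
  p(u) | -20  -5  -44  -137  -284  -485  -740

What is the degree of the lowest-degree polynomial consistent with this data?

2

Forward differences of the values at u = -2, 1, 4, 7, 10, 13, 16:
  p  : -20  -5  -44  -137  -284  -485  -740
  Δ  : 15  -39  -93  -147  -201  -255
  Δ^2: -54  -54  -54  -54  -54
  Δ^3: 0  0  0  0
  Δ^4: 0  0  0
  Δ^5: 0  0
  Δ^6: 0
The second differences are constant (-54) and nonzero, while all higher differences vanish, so the minimal degree is 2.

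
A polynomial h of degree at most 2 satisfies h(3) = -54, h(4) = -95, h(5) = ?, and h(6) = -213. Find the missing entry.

On equispaced nodes a degree-2 polynomial has vanishing third forward difference, so
  - h(3) + 3·h(4) - 3·h(5) + h(6) = 0.
Substituting the known values and solving for h(5):
  -3·h(5) = 444
  h(5) = -148.

-148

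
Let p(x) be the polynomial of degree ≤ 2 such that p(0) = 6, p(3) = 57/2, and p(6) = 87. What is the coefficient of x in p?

3/2

Write p(x) = ax^2 + bx + c. Substituting each data point gives a linear system:
  c = 6
  9a + 3b + c = 57/2
  36a + 6b + c = 87
Solving the system yields a = 2, b = 3/2, c = 6.
So p(x) = 2x^2 + (3/2)x + 6.
The coefficient of x is 3/2.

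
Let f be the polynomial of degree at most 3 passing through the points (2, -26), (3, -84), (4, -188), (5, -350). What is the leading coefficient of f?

-2

Write f(n) = an^3 + bn^2 + cn + d. Substituting each data point gives a linear system:
  8a + 4b + 2c + d = -26
  27a + 9b + 3c + d = -84
  64a + 16b + 4c + d = -188
  125a + 25b + 5c + d = -350
Solving the system yields a = -2, b = -5, c = 5, d = 0.
So f(n) = -2n³ - 5n² + 5n.
The leading coefficient is -2.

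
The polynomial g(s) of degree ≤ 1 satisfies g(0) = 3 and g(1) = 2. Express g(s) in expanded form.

g(s) = -s + 3

Using the Lagrange interpolation formula with nodes 0, 1:
  L_0(s) = (s - 1) / -1
  L_1(s) = s / 1
Then g(s) = 3·L_0(s) + 2·L_1(s).
Expanding and collecting terms gives g(s) = -s + 3.
Check: g(0) = 3. ✓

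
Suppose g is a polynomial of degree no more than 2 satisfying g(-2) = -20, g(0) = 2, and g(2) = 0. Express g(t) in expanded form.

g(t) = -3t^2 + 5t + 2

Using the Lagrange interpolation formula with nodes -2, 0, 2:
  L_0(t) = t(t - 2) / 8
  L_1(t) = (t + 2)(t - 2) / -4
  L_2(t) = (t + 2)t / 8
Then g(t) = -20·L_0(t) + 2·L_1(t) + 0·L_2(t).
Expanding and collecting terms gives g(t) = -3t^2 + 5t + 2.
Check: g(2) = 0. ✓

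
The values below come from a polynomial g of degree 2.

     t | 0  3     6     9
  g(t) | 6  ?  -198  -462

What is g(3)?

-42

On equispaced nodes a degree-2 polynomial has vanishing third forward difference, so
  - g(0) + 3·g(3) - 3·g(6) + g(9) = 0.
Substituting the known values and solving for g(3):
  3·g(3) = -126
  g(3) = -42.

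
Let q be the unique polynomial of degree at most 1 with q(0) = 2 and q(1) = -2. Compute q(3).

Write q(n) = an + b. Substituting each data point gives a linear system:
  b = 2
  a + b = -2
Solving the system yields a = -4, b = 2.
So q(n) = -4n + 2.
Then q(3) = -10.

-10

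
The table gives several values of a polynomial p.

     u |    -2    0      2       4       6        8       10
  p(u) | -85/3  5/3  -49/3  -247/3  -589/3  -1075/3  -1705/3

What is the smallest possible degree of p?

Forward differences of the values at u = -2, 0, 2, 4, 6, 8, 10:
  p  : -85/3  5/3  -49/3  -247/3  -589/3  -1075/3  -1705/3
  Δ  : 30  -18  -66  -114  -162  -210
  Δ^2: -48  -48  -48  -48  -48
  Δ^3: 0  0  0  0
  Δ^4: 0  0  0
  Δ^5: 0  0
  Δ^6: 0
The second differences are constant (-48) and nonzero, while all higher differences vanish, so the minimal degree is 2.

2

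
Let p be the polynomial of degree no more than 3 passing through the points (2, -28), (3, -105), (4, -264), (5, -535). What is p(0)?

Write p(n) = an^3 + bn^2 + cn + d. Substituting each data point gives a linear system:
  8a + 4b + 2c + d = -28
  27a + 9b + 3c + d = -105
  64a + 16b + 4c + d = -264
  125a + 25b + 5c + d = -535
Solving the system yields a = -5, b = 4, c = -2, d = 0.
So p(n) = -5n^3 + 4n^2 - 2n.
Then p(0) = 0.

0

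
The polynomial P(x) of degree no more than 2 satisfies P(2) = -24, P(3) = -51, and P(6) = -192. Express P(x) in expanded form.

Write P(x) = ax^2 + bx + c. Substituting each data point gives a linear system:
  4a + 2b + c = -24
  9a + 3b + c = -51
  36a + 6b + c = -192
Solving the system yields a = -5, b = -2, c = 0.
So P(x) = -5x^2 - 2x.
Check: P(3) = -51. ✓

P(x) = -5x^2 - 2x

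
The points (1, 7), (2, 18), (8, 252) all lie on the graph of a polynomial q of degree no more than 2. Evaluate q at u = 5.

Using the Lagrange interpolation formula with nodes 1, 2, 8:
  L_0(u) = (u - 2)(u - 8) / 7
  L_1(u) = (u - 1)(u - 8) / -6
  L_2(u) = (u - 1)(u - 2) / 42
Then q(u) = 7·L_0(u) + 18·L_1(u) + 252·L_2(u).
Expanding and collecting terms gives q(u) = 4u² - u + 4.
Evaluating at u = 5: q(5) = 99.

99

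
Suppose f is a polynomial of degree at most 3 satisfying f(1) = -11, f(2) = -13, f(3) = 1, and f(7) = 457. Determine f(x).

f(x) = 2x^3 - 4x^2 - 4x - 5

Write f(x) = ax^3 + bx^2 + cx + d. Substituting each data point gives a linear system:
  a + b + c + d = -11
  8a + 4b + 2c + d = -13
  27a + 9b + 3c + d = 1
  343a + 49b + 7c + d = 457
Solving the system yields a = 2, b = -4, c = -4, d = -5.
So f(x) = 2x^3 - 4x^2 - 4x - 5.
Check: f(2) = -13. ✓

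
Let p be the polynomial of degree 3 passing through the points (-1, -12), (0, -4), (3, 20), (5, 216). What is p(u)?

p(u) = 3u^3 - 6u^2 - u - 4

Write p(u) = au^3 + bu^2 + cu + d. Substituting each data point gives a linear system:
  -a + b - c + d = -12
  d = -4
  27a + 9b + 3c + d = 20
  125a + 25b + 5c + d = 216
Solving the system yields a = 3, b = -6, c = -1, d = -4.
So p(u) = 3u³ - 6u² - u - 4.
Check: p(0) = -4. ✓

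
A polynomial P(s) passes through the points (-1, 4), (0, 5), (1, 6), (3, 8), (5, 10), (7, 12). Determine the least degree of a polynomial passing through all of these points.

Divided differences on the nodes -1, 0, 1, 3, 5, 7:
  order 0: 4  5  6  8  10  12
  order 1: 1  1  1  1  1
  order 2: 0  0  0  0
  order 3: 0  0  0
  order 4: 0  0
  order 5: 0
The order-1 divided differences are all 1 (nonzero) and every higher order vanishes, so the data lies on a polynomial of degree exactly 1.

1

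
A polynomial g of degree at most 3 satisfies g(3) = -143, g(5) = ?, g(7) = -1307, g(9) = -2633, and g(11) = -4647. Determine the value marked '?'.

-525

On equispaced nodes a degree-3 polynomial has vanishing fourth forward difference, so
  g(3) - 4·g(5) + 6·g(7) - 4·g(9) + g(11) = 0.
Substituting the known values and solving for g(5):
  -4·g(5) = 2100
  g(5) = -525.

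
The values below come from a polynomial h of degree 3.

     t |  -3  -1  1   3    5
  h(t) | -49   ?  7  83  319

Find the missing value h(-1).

On equispaced nodes a degree-3 polynomial has vanishing fourth forward difference, so
  h(-3) - 4·h(-1) + 6·h(1) - 4·h(3) + h(5) = 0.
Substituting the known values and solving for h(-1):
  -4·h(-1) = 20
  h(-1) = -5.

-5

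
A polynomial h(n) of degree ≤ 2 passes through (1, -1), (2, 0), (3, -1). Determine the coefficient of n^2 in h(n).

-1

Write h(n) = an^2 + bn + c. Substituting each data point gives a linear system:
  a + b + c = -1
  4a + 2b + c = 0
  9a + 3b + c = -1
Solving the system yields a = -1, b = 4, c = -4.
So h(n) = -n^2 + 4n - 4.
The leading coefficient is -1.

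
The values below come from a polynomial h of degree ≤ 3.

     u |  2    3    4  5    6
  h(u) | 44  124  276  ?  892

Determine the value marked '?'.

524

The 4 known points determine the degree-3 polynomial uniquely.
Write h(u) = au^3 + bu^2 + cu + d. Substituting each data point gives a linear system:
  8a + 4b + 2c + d = 44
  27a + 9b + 3c + d = 124
  64a + 16b + 4c + d = 276
  216a + 36b + 6c + d = 892
Solving the system yields a = 4, b = 0, c = 4, d = 4.
So h(u) = 4u^3 + 4u + 4.
Then h(5) = 524.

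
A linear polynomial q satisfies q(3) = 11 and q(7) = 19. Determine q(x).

Write q(x) = ax + b. Substituting each data point gives a linear system:
  3a + b = 11
  7a + b = 19
Solving the system yields a = 2, b = 5.
So q(x) = 2x + 5.
Check: q(7) = 19. ✓

q(x) = 2x + 5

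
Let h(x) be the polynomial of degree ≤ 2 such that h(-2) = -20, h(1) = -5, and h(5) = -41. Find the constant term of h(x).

Write h(x) = ax^2 + bx + c. Substituting each data point gives a linear system:
  4a - 2b + c = -20
  a + b + c = -5
  25a + 5b + c = -41
Solving the system yields a = -2, b = 3, c = -6.
So h(x) = -2x² + 3x - 6.
The constant term is -6.

-6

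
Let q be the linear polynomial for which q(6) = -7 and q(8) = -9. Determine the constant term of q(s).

-1

Write q(s) = as + b. Substituting each data point gives a linear system:
  6a + b = -7
  8a + b = -9
Solving the system yields a = -1, b = -1.
So q(s) = -s - 1.
The constant term is -1.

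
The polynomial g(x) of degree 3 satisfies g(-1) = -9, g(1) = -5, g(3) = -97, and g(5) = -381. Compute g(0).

-1

Write g(x) = ax^3 + bx^2 + cx + d. Substituting each data point gives a linear system:
  -a + b - c + d = -9
  a + b + c + d = -5
  27a + 9b + 3c + d = -97
  125a + 25b + 5c + d = -381
Solving the system yields a = -2, b = -6, c = 4, d = -1.
So g(x) = -2x^3 - 6x^2 + 4x - 1.
Then g(0) = -1.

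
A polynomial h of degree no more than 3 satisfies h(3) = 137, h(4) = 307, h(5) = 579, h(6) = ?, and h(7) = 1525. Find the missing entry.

The 4 known points determine the degree-3 polynomial uniquely.
Write h(n) = an^3 + bn^2 + cn + d. Substituting each data point gives a linear system:
  27a + 9b + 3c + d = 137
  64a + 16b + 4c + d = 307
  125a + 25b + 5c + d = 579
  343a + 49b + 7c + d = 1525
Solving the system yields a = 4, b = 3, c = 1, d = -1.
So h(n) = 4n³ + 3n² + n - 1.
Then h(6) = 977.

977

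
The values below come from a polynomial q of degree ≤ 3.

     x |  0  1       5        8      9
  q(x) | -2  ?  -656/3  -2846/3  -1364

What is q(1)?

-4/3

The 4 known points determine the degree-3 polynomial uniquely.
Write q(x) = ax^3 + bx^2 + cx + d. Substituting each data point gives a linear system:
  d = -2
  125a + 25b + 5c + d = -656/3
  512a + 64b + 8c + d = -2846/3
  729a + 81b + 9c + d = -1364
Solving the system yields a = -2, b = 1, c = 5/3, d = -2.
So q(x) = -2x^3 + x^2 + (5/3)x - 2.
Then q(1) = -4/3.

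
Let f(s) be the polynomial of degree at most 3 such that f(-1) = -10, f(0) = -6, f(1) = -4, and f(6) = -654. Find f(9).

-2220

Write f(s) = as^3 + bs^2 + cs + d. Substituting each data point gives a linear system:
  -a + b - c + d = -10
  d = -6
  a + b + c + d = -4
  216a + 36b + 6c + d = -654
Solving the system yields a = -3, b = -1, c = 6, d = -6.
So f(s) = -3s^3 - s^2 + 6s - 6.
Then f(9) = -2220.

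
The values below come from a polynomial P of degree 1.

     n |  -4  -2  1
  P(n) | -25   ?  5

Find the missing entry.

The 2 known points determine the degree-1 polynomial uniquely.
Write P(n) = an + b. Substituting each data point gives a linear system:
  -4a + b = -25
  a + b = 5
Solving the system yields a = 6, b = -1.
So P(n) = 6n - 1.
Then P(-2) = -13.

-13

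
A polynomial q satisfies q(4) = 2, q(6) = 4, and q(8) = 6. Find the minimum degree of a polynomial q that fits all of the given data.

Forward differences of the values at x = 4, 6, 8:
  q  : 2  4  6
  Δ  : 2  2
  Δ^2: 0
The first differences are constant (2) and nonzero, while all higher differences vanish, so the minimal degree is 1.

1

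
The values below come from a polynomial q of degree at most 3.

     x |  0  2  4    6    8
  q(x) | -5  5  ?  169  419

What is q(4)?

47

On equispaced nodes a degree-3 polynomial has vanishing fourth forward difference, so
  q(0) - 4·q(2) + 6·q(4) - 4·q(6) + q(8) = 0.
Substituting the known values and solving for q(4):
  6·q(4) = 282
  q(4) = 47.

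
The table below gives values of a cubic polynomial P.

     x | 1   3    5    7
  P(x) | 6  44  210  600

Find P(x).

P(x) = 2x^3 - 2x^2 + x + 5

Write P(x) = ax^3 + bx^2 + cx + d. Substituting each data point gives a linear system:
  a + b + c + d = 6
  27a + 9b + 3c + d = 44
  125a + 25b + 5c + d = 210
  343a + 49b + 7c + d = 600
Solving the system yields a = 2, b = -2, c = 1, d = 5.
So P(x) = 2x^3 - 2x^2 + x + 5.
Check: P(3) = 44. ✓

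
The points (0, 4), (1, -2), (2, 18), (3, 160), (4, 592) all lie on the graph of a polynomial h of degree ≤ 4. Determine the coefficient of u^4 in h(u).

3

Write h(u) = au^4 + bu^3 + cu^2 + du + e. Substituting each data point gives a linear system:
  e = 4
  a + b + c + d + e = -2
  16a + 8b + 4c + 2d + e = 18
  81a + 27b + 9c + 3d + e = 160
  256a + 64b + 16c + 4d + e = 592
Solving the system yields a = 3, b = -2, c = -2, d = -5, e = 4.
So h(u) = 3u^4 - 2u^3 - 2u^2 - 5u + 4.
The leading coefficient is 3.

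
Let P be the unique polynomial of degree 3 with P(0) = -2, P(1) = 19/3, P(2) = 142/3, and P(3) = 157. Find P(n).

Write P(n) = an^3 + bn^2 + cn + d. Substituting each data point gives a linear system:
  d = -2
  a + b + c + d = 19/3
  8a + 4b + 2c + d = 142/3
  27a + 9b + 3c + d = 157
Solving the system yields a = 6, b = -5/3, c = 4, d = -2.
So P(n) = 6n^3 - (5/3)n^2 + 4n - 2.
Check: P(2) = 142/3. ✓

P(n) = 6n^3 - (5/3)n^2 + 4n - 2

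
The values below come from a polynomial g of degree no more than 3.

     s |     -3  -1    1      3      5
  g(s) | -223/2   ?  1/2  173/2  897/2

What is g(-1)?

-3/2

The 4 known points determine the degree-3 polynomial uniquely.
Write g(s) = as^3 + bs^2 + cs + d. Substituting each data point gives a linear system:
  -27a + 9b - 3c + d = -223/2
  a + b + c + d = 1/2
  27a + 9b + 3c + d = 173/2
  125a + 25b + 5c + d = 897/2
Solving the system yields a = 4, b = -3/2, c = -3, d = 1.
So g(s) = 4s³ - (3/2)s² - 3s + 1.
Then g(-1) = -3/2.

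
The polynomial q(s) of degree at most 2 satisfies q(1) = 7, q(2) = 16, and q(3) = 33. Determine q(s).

q(s) = 4s^2 - 3s + 6

Using the Lagrange interpolation formula with nodes 1, 2, 3:
  L_0(s) = (s - 2)(s - 3) / 2
  L_1(s) = (s - 1)(s - 3) / -1
  L_2(s) = (s - 1)(s - 2) / 2
Then q(s) = 7·L_0(s) + 16·L_1(s) + 33·L_2(s).
Expanding and collecting terms gives q(s) = 4s² - 3s + 6.
Check: q(1) = 7. ✓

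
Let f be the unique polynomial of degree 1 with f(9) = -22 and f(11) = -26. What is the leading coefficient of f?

Write f(u) = au + b. Substituting each data point gives a linear system:
  9a + b = -22
  11a + b = -26
Solving the system yields a = -2, b = -4.
So f(u) = -2u - 4.
The leading coefficient is -2.

-2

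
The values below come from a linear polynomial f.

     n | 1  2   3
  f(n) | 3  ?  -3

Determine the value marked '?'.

0

On equispaced nodes a degree-1 polynomial has vanishing second forward difference, so
  f(1) - 2·f(2) + f(3) = 0.
Substituting the known values and solving for f(2):
  -2·f(2) = 0
  f(2) = 0.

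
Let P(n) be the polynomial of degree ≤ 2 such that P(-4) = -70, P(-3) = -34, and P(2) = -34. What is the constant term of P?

Write P(n) = an^2 + bn + c. Substituting each data point gives a linear system:
  16a - 4b + c = -70
  9a - 3b + c = -34
  4a + 2b + c = -34
Solving the system yields a = -6, b = -6, c = 2.
So P(n) = -6n^2 - 6n + 2.
The constant term is 2.

2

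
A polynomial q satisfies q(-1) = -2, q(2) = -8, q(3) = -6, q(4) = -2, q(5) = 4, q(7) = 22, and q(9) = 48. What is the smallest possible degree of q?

Divided differences on the nodes -1, 2, 3, 4, 5, 7, 9:
  order 0: -2  -8  -6  -2  4  22  48
  order 1: -2  2  4  6  9  13
  order 2: 1  1  1  1  1
  order 3: 0  0  0  0
  order 4: 0  0  0
  order 5: 0  0
  order 6: 0
The order-2 divided differences are all 1 (nonzero) and every higher order vanishes, so the data lies on a polynomial of degree exactly 2.

2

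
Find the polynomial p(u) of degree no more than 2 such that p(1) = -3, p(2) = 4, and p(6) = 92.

p(u) = 3u^2 - 2u - 4

Write p(u) = au^2 + bu + c. Substituting each data point gives a linear system:
  a + b + c = -3
  4a + 2b + c = 4
  36a + 6b + c = 92
Solving the system yields a = 3, b = -2, c = -4.
So p(u) = 3u² - 2u - 4.
Check: p(1) = -3. ✓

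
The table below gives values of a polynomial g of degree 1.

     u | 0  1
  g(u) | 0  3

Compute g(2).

Write g(u) = au + b. Substituting each data point gives a linear system:
  b = 0
  a + b = 3
Solving the system yields a = 3, b = 0.
So g(u) = 3u.
Then g(2) = 6.

6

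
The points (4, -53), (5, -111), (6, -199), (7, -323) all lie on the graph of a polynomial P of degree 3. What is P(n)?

Using the Lagrange interpolation formula with nodes 4, 5, 6, 7:
  L_0(n) = (n - 5)(n - 6)(n - 7) / -6
  L_1(n) = (n - 4)(n - 6)(n - 7) / 2
  L_2(n) = (n - 4)(n - 5)(n - 7) / -2
  L_3(n) = (n - 4)(n - 5)(n - 6) / 6
Then P(n) = -53·L_0(n) - 111·L_1(n) - 199·L_2(n) - 323·L_3(n).
Expanding and collecting terms gives P(n) = -n³ + 3n - 1.
Check: P(5) = -111. ✓

P(n) = -n^3 + 3n - 1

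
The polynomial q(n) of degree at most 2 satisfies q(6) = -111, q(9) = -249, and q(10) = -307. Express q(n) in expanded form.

Write q(n) = an^2 + bn + c. Substituting each data point gives a linear system:
  36a + 6b + c = -111
  81a + 9b + c = -249
  100a + 10b + c = -307
Solving the system yields a = -3, b = -1, c = 3.
So q(n) = -3n² - n + 3.
Check: q(9) = -249. ✓

q(n) = -3n^2 - n + 3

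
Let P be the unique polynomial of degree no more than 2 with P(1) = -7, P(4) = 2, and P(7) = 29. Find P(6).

Using the Lagrange interpolation formula with nodes 1, 4, 7:
  L_0(s) = (s - 4)(s - 7) / 18
  L_1(s) = (s - 1)(s - 7) / -9
  L_2(s) = (s - 1)(s - 4) / 18
Then P(s) = -7·L_0(s) + 2·L_1(s) + 29·L_2(s).
Expanding and collecting terms gives P(s) = s^2 - 2s - 6.
Evaluating at s = 6: P(6) = 18.

18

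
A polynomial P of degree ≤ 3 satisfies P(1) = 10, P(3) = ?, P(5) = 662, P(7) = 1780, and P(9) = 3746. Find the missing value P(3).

The 4 known points determine the degree-3 polynomial uniquely.
Write P(x) = ax^3 + bx^2 + cx + d. Substituting each data point gives a linear system:
  a + b + c + d = 10
  125a + 25b + 5c + d = 662
  343a + 49b + 7c + d = 1780
  729a + 81b + 9c + d = 3746
Solving the system yields a = 5, b = 1, c = 2, d = 2.
So P(x) = 5x^3 + x^2 + 2x + 2.
Then P(3) = 152.

152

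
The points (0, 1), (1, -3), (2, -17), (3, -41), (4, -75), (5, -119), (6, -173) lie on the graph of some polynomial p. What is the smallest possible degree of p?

Forward differences of the values at t = 0, 1, 2, 3, 4, 5, 6:
  p  : 1  -3  -17  -41  -75  -119  -173
  Δ  : -4  -14  -24  -34  -44  -54
  Δ^2: -10  -10  -10  -10  -10
  Δ^3: 0  0  0  0
  Δ^4: 0  0  0
  Δ^5: 0  0
  Δ^6: 0
The second differences are constant (-10) and nonzero, while all higher differences vanish, so the minimal degree is 2.

2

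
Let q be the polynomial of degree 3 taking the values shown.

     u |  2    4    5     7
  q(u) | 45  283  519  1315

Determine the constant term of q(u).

-1

Write q(u) = au^3 + bu^2 + cu + d. Substituting each data point gives a linear system:
  8a + 4b + 2c + d = 45
  64a + 16b + 4c + d = 283
  125a + 25b + 5c + d = 519
  343a + 49b + 7c + d = 1315
Solving the system yields a = 3, b = 6, c = -1, d = -1.
So q(u) = 3u^3 + 6u^2 - u - 1.
The constant term is -1.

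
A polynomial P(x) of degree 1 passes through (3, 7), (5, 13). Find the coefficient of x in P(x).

Write P(x) = ax + b. Substituting each data point gives a linear system:
  3a + b = 7
  5a + b = 13
Solving the system yields a = 3, b = -2.
So P(x) = 3x - 2.
The leading coefficient is 3.

3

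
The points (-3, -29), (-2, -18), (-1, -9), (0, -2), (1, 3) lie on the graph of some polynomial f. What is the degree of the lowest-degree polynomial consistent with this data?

2

Forward differences of the values at u = -3, -2, -1, 0, 1:
  f  : -29  -18  -9  -2  3
  Δ  : 11  9  7  5
  Δ^2: -2  -2  -2
  Δ^3: 0  0
  Δ^4: 0
The second differences are constant (-2) and nonzero, while all higher differences vanish, so the minimal degree is 2.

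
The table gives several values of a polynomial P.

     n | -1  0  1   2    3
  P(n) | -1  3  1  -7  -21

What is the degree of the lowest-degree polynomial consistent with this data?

2

Forward differences of the values at n = -1, 0, 1, 2, 3:
  P  : -1  3  1  -7  -21
  Δ  : 4  -2  -8  -14
  Δ^2: -6  -6  -6
  Δ^3: 0  0
  Δ^4: 0
The second differences are constant (-6) and nonzero, while all higher differences vanish, so the minimal degree is 2.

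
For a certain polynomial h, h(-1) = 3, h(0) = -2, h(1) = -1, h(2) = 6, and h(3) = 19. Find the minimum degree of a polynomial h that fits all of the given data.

2

Forward differences of the values at n = -1, 0, 1, 2, 3:
  h  : 3  -2  -1  6  19
  Δ  : -5  1  7  13
  Δ^2: 6  6  6
  Δ^3: 0  0
  Δ^4: 0
The second differences are constant (6) and nonzero, while all higher differences vanish, so the minimal degree is 2.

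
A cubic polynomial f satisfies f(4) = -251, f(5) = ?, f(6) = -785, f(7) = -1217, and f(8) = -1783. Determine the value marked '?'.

-469

On equispaced nodes a degree-3 polynomial has vanishing fourth forward difference, so
  f(4) - 4·f(5) + 6·f(6) - 4·f(7) + f(8) = 0.
Substituting the known values and solving for f(5):
  -4·f(5) = 1876
  f(5) = -469.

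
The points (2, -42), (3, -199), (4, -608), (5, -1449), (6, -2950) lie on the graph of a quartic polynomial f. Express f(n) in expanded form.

f(n) = -2n^4 - 2n^3 + 2n^2 + n - 4

Write f(n) = an^4 + bn^3 + cn^2 + dn + e. Substituting each data point gives a linear system:
  16a + 8b + 4c + 2d + e = -42
  81a + 27b + 9c + 3d + e = -199
  256a + 64b + 16c + 4d + e = -608
  625a + 125b + 25c + 5d + e = -1449
  1296a + 216b + 36c + 6d + e = -2950
Solving the system yields a = -2, b = -2, c = 2, d = 1, e = -4.
So f(n) = -2n⁴ - 2n³ + 2n² + n - 4.
Check: f(4) = -608. ✓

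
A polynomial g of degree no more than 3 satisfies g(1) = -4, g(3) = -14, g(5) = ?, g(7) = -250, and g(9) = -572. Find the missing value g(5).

-80

The 4 known points determine the degree-3 polynomial uniquely.
Write g(x) = ax^3 + bx^2 + cx + d. Substituting each data point gives a linear system:
  a + b + c + d = -4
  27a + 9b + 3c + d = -14
  343a + 49b + 7c + d = -250
  729a + 81b + 9c + d = -572
Solving the system yields a = -1, b = 2, c = 0, d = -5.
So g(x) = -x^3 + 2x^2 - 5.
Then g(5) = -80.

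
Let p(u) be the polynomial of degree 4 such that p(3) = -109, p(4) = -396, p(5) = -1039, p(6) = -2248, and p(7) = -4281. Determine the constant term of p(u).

Write p(u) = au^4 + bu^3 + cu^2 + du + e. Substituting each data point gives a linear system:
  81a + 27b + 9c + 3d + e = -109
  256a + 64b + 16c + 4d + e = -396
  625a + 125b + 25c + 5d + e = -1039
  1296a + 216b + 36c + 6d + e = -2248
  2401a + 343b + 49c + 7d + e = -4281
Solving the system yields a = -2, b = 1, c = 4, d = -2, e = -4.
So p(u) = -2u^4 + u^3 + 4u^2 - 2u - 4.
The constant term is -4.

-4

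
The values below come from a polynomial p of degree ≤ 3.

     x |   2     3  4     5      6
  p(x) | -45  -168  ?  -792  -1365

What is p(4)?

-405

The 4 known points determine the degree-3 polynomial uniquely.
Write p(x) = ax^3 + bx^2 + cx + d. Substituting each data point gives a linear system:
  8a + 4b + 2c + d = -45
  27a + 9b + 3c + d = -168
  125a + 25b + 5c + d = -792
  216a + 36b + 6c + d = -1365
Solving the system yields a = -6, b = -3, c = 6, d = 3.
So p(x) = -6x^3 - 3x^2 + 6x + 3.
Then p(4) = -405.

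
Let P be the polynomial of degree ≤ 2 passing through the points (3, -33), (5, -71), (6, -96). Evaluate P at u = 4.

-50

Write P(u) = au^2 + bu + c. Substituting each data point gives a linear system:
  9a + 3b + c = -33
  25a + 5b + c = -71
  36a + 6b + c = -96
Solving the system yields a = -2, b = -3, c = -6.
So P(u) = -2u^2 - 3u - 6.
Then P(4) = -50.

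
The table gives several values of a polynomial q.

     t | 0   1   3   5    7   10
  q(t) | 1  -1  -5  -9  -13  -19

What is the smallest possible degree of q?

1

Divided differences on the nodes 0, 1, 3, 5, 7, 10:
  order 0: 1  -1  -5  -9  -13  -19
  order 1: -2  -2  -2  -2  -2
  order 2: 0  0  0  0
  order 3: 0  0  0
  order 4: 0  0
  order 5: 0
The order-1 divided differences are all -2 (nonzero) and every higher order vanishes, so the data lies on a polynomial of degree exactly 1.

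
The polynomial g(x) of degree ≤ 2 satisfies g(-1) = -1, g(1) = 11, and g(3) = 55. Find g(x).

Write g(x) = ax^2 + bx + c. Substituting each data point gives a linear system:
  a - b + c = -1
  a + b + c = 11
  9a + 3b + c = 55
Solving the system yields a = 4, b = 6, c = 1.
So g(x) = 4x^2 + 6x + 1.
Check: g(3) = 55. ✓

g(x) = 4x^2 + 6x + 1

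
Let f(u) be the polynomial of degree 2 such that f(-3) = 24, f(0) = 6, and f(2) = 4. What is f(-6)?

60

Using the Lagrange interpolation formula with nodes -3, 0, 2:
  L_0(u) = u(u - 2) / 15
  L_1(u) = (u + 3)(u - 2) / -6
  L_2(u) = (u + 3)u / 10
Then f(u) = 24·L_0(u) + 6·L_1(u) + 4·L_2(u).
Expanding and collecting terms gives f(u) = u^2 - 3u + 6.
Evaluating at u = -6: f(-6) = 60.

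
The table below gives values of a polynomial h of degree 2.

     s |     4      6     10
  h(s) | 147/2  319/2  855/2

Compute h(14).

1647/2

Using the Lagrange interpolation formula with nodes 4, 6, 10:
  L_0(s) = (s - 6)(s - 10) / 12
  L_1(s) = (s - 4)(s - 10) / -8
  L_2(s) = (s - 4)(s - 6) / 24
Then h(s) = 147/2·L_0(s) + 319/2·L_1(s) + 855/2·L_2(s).
Expanding and collecting terms gives h(s) = 4s² + 3s - 5/2.
Evaluating at s = 14: h(14) = 1647/2.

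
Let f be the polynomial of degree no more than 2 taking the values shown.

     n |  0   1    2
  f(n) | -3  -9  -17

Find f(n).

Using the Lagrange interpolation formula with nodes 0, 1, 2:
  L_0(n) = (n - 1)(n - 2) / 2
  L_1(n) = n(n - 2) / -1
  L_2(n) = n(n - 1) / 2
Then f(n) = -3·L_0(n) - 9·L_1(n) - 17·L_2(n).
Expanding and collecting terms gives f(n) = -n^2 - 5n - 3.
Check: f(1) = -9. ✓

f(n) = -n^2 - 5n - 3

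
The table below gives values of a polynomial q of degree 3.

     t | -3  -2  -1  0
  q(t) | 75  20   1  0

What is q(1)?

-1

Forward differences of the values at t = -3, -2, -1, 0:
  q  : 75  20  1  0
  Δ  : -55  -19  -1
  Δ^2: 36  18
  Δ^3: -18
The third differences are constant, confirming degree 3.
Interpolating (Newton forward form) and evaluating at t = 1 gives q(1) = -1.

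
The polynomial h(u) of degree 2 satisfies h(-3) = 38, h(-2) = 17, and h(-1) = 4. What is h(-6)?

149

Write h(u) = au^2 + bu + c. Substituting each data point gives a linear system:
  9a - 3b + c = 38
  4a - 2b + c = 17
  a - b + c = 4
Solving the system yields a = 4, b = -1, c = -1.
So h(u) = 4u² - u - 1.
Then h(-6) = 149.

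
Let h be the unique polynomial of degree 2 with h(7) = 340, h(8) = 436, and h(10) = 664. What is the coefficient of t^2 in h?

Write h(t) = at^2 + bt + c. Substituting each data point gives a linear system:
  49a + 7b + c = 340
  64a + 8b + c = 436
  100a + 10b + c = 664
Solving the system yields a = 6, b = 6, c = 4.
So h(t) = 6t^2 + 6t + 4.
The leading coefficient is 6.

6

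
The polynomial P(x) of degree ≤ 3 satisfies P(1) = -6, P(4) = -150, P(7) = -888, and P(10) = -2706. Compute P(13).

Forward differences of the values at x = 1, 4, 7, 10:
  P  : -6  -150  -888  -2706
  Δ  : -144  -738  -1818
  Δ^2: -594  -1080
  Δ^3: -486
The third differences are constant, confirming degree 3.
Interpolating (Newton forward form) and evaluating at x = 13 gives P(13) = -6090.

-6090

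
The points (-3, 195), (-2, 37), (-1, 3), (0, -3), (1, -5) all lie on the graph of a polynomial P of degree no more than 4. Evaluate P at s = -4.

Forward differences of the values at s = -3, -2, -1, 0, 1:
  P  : 195  37  3  -3  -5
  Δ  : -158  -34  -6  -2
  Δ^2: 124  28  4
  Δ^3: -96  -24
  Δ^4: 72
The fourth differences are constant, confirming degree 4.
Interpolating (Newton forward form) and evaluating at s = -4 gives P(-4) = 645.

645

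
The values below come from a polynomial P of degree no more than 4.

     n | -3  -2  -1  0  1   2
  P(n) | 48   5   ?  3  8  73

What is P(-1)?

4

On equispaced nodes a degree-4 polynomial has vanishing fifth forward difference, so
  - P(-3) + 5·P(-2) - 10·P(-1) + 10·P(0) - 5·P(1) + P(2) = 0.
Substituting the known values and solving for P(-1):
  -10·P(-1) = -40
  P(-1) = 4.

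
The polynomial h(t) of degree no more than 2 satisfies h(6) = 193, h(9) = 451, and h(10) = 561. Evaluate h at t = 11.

Using the Lagrange interpolation formula with nodes 6, 9, 10:
  L_0(t) = (t - 9)(t - 10) / 12
  L_1(t) = (t - 6)(t - 10) / -3
  L_2(t) = (t - 6)(t - 9) / 4
Then h(t) = 193·L_0(t) + 451·L_1(t) + 561·L_2(t).
Expanding and collecting terms gives h(t) = 6t^2 - 4t + 1.
Evaluating at t = 11: h(11) = 683.

683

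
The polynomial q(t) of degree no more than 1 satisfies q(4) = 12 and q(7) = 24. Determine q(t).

q(t) = 4t - 4

Using the Lagrange interpolation formula with nodes 4, 7:
  L_0(t) = (t - 7) / -3
  L_1(t) = (t - 4) / 3
Then q(t) = 12·L_0(t) + 24·L_1(t).
Expanding and collecting terms gives q(t) = 4t - 4.
Check: q(4) = 12. ✓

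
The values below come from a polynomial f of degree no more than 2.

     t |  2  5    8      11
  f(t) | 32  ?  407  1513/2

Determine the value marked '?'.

331/2

The 3 known points determine the degree-2 polynomial uniquely.
Write f(t) = at^2 + bt + c. Substituting each data point gives a linear system:
  4a + 2b + c = 32
  64a + 8b + c = 407
  121a + 11b + c = 1513/2
Solving the system yields a = 6, b = 5/2, c = 3.
So f(t) = 6t^2 + (5/2)t + 3.
Then f(5) = 331/2.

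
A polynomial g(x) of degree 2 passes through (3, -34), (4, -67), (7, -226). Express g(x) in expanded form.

Using the Lagrange interpolation formula with nodes 3, 4, 7:
  L_0(x) = (x - 4)(x - 7) / 4
  L_1(x) = (x - 3)(x - 7) / -3
  L_2(x) = (x - 3)(x - 4) / 12
Then g(x) = -34·L_0(x) - 67·L_1(x) - 226·L_2(x).
Expanding and collecting terms gives g(x) = -5x² + 2x + 5.
Check: g(3) = -34. ✓

g(x) = -5x^2 + 2x + 5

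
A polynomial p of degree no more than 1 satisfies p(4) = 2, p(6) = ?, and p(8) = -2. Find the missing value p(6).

The 2 known points determine the degree-1 polynomial uniquely.
Write p(x) = ax + b. Substituting each data point gives a linear system:
  4a + b = 2
  8a + b = -2
Solving the system yields a = -1, b = 6.
So p(x) = -x + 6.
Then p(6) = 0.

0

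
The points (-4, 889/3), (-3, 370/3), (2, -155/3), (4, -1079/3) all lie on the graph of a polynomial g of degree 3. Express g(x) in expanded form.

Write g(x) = ax^3 + bx^2 + cx + d. Substituting each data point gives a linear system:
  -64a + 16b - 4c + d = 889/3
  -27a + 9b - 3c + d = 370/3
  8a + 4b + 2c + d = -155/3
  64a + 16b + 4c + d = -1079/3
Solving the system yields a = -5, b = -2, c = -2, d = 1/3.
So g(x) = -5x^3 - 2x^2 - 2x + 1/3.
Check: g(-4) = 889/3. ✓

g(x) = -5x^3 - 2x^2 - 2x + 1/3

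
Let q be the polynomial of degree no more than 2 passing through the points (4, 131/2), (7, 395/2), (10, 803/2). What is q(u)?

q(u) = 4u^2 + 3/2

Write q(u) = au^2 + bu + c. Substituting each data point gives a linear system:
  16a + 4b + c = 131/2
  49a + 7b + c = 395/2
  100a + 10b + c = 803/2
Solving the system yields a = 4, b = 0, c = 3/2.
So q(u) = 4u^2 + 3/2.
Check: q(10) = 803/2. ✓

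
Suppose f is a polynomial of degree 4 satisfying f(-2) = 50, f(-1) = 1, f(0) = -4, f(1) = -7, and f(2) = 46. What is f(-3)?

Forward differences of the values at t = -2, -1, 0, 1, 2:
  f  : 50  1  -4  -7  46
  Δ  : -49  -5  -3  53
  Δ^2: 44  2  56
  Δ^3: -42  54
  Δ^4: 96
The fourth differences are constant, confirming degree 4.
Interpolating (Newton forward form) and evaluating at t = -3 gives f(-3) = 281.

281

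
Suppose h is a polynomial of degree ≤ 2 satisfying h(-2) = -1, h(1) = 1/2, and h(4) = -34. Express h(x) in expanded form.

Using the Lagrange interpolation formula with nodes -2, 1, 4:
  L_0(x) = (x - 1)(x - 4) / 18
  L_1(x) = (x + 2)(x - 4) / -9
  L_2(x) = (x + 2)(x - 1) / 18
Then h(x) = -1·L_0(x) + 1/2·L_1(x) - 34·L_2(x).
Expanding and collecting terms gives h(x) = -2x² - (3/2)x + 4.
Check: h(-2) = -1. ✓

h(x) = -2x^2 - (3/2)x + 4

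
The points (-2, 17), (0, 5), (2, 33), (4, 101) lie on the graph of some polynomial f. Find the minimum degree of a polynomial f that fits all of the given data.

Forward differences of the values at u = -2, 0, 2, 4:
  f  : 17  5  33  101
  Δ  : -12  28  68
  Δ^2: 40  40
  Δ^3: 0
The second differences are constant (40) and nonzero, while all higher differences vanish, so the minimal degree is 2.

2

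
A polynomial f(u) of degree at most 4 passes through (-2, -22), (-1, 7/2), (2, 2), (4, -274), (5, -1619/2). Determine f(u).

Write f(u) = au^4 + bu^3 + cu^2 + du + e. Substituting each data point gives a linear system:
  16a - 8b + 4c - 2d + e = -22
  a - b + c - d + e = 7/2
  16a + 8b + 4c + 2d + e = 2
  256a + 64b + 16c + 4d + e = -274
  625a + 125b + 25c + 5d + e = -1619/2
Solving the system yields a = -2, b = 5/2, c = 6, d = -4, e = -2.
So f(u) = -2u^4 + (5/2)u^3 + 6u^2 - 4u - 2.
Check: f(-1) = 7/2. ✓

f(u) = -2u^4 + (5/2)u^3 + 6u^2 - 4u - 2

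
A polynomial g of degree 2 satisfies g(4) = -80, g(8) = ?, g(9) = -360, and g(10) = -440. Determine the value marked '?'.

-288

The 3 known points determine the degree-2 polynomial uniquely.
Write g(u) = au^2 + bu + c. Substituting each data point gives a linear system:
  16a + 4b + c = -80
  81a + 9b + c = -360
  100a + 10b + c = -440
Solving the system yields a = -4, b = -4, c = 0.
So g(u) = -4u^2 - 4u.
Then g(8) = -288.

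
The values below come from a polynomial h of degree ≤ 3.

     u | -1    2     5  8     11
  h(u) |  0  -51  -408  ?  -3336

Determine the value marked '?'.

The 4 known points determine the degree-3 polynomial uniquely.
Write h(u) = au^3 + bu^2 + cu + d. Substituting each data point gives a linear system:
  -a + b - c + d = 0
  8a + 4b + 2c + d = -51
  125a + 25b + 5c + d = -408
  1331a + 121b + 11c + d = -3336
Solving the system yields a = -2, b = -5, c = -6, d = -3.
So h(u) = -2u³ - 5u² - 6u - 3.
Then h(8) = -1395.

-1395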